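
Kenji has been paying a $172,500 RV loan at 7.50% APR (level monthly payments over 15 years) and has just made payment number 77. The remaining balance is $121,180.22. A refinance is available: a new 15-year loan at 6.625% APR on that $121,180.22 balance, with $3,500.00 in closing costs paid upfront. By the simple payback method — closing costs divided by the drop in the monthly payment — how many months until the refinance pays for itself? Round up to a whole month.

7 months

Current payment = 172,500 × 7.5%/12 / (1 − (1+0.0062500)^−180) = $1,599.10.
Refinanced payment = 121,180.22 × 0.0055208 / (1 − (1+0.0055208)^−180) = $1,063.95.
Monthly savings = $1,599.10 − $1,063.95 = $535.15.
Break-even = $3,500.00 / $535.15 = 6.54 → 7 months.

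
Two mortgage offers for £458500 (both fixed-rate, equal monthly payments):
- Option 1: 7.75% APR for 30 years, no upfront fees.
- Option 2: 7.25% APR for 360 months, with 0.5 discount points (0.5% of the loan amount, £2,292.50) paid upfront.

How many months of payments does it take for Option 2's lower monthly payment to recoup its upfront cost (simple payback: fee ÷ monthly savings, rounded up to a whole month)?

15 months

Option 1: at 7.75% the monthly rate is 0.0064583, so the payment is 458,500 × 0.0064583 / (1 − 1.0064583^−360) = £3,284.75.
Option 2: at 7.25% the monthly rate is 0.0060417, so the payment is 458,500 × 0.0060417 / (1 − 1.0060417^−360) = £3,127.78.
Monthly savings = £3,284.75 − £3,127.78 = £156.97.
Break-even = £2,292.50 / £156.97 = 14.60 → 15 months.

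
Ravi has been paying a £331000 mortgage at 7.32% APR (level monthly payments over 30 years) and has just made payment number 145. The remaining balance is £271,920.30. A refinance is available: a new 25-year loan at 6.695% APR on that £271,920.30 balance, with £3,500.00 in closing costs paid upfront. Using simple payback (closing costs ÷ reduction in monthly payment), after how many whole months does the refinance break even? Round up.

9 months

Current payment = 331,000 × 7.32%/12 / (1 − (1+0.0061000)^−360) = £2,273.74.
Refinanced payment = 271,920.30 × 0.0055792 / (1 − (1+0.0055792)^−300) = £1,869.30.
Monthly savings = £2,273.74 − £1,869.30 = £404.44.
Break-even = £3,500.00 / £404.44 = 8.65 → 9 months.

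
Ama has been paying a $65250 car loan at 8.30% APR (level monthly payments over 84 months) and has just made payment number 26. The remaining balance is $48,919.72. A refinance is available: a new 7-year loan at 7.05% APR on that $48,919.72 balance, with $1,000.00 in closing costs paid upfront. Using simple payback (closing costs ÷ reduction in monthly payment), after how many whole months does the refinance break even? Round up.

4 months

Current payment = 65,250 × 8.3%/12 / (1 − (1+0.0069167)^−84) = $1,026.78.
Refinanced payment = 48,919.72 × 0.0058750 / (1 − (1+0.0058750)^−84) = $739.53.
Monthly savings = $1,026.78 − $739.53 = $287.25.
Break-even = $1,000.00 / $287.25 = 3.48 → 4 months.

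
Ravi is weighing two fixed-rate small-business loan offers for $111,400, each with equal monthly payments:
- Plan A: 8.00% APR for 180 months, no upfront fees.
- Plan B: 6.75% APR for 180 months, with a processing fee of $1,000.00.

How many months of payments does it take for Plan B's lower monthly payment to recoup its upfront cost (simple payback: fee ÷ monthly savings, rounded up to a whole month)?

13 months

Plan A: at 8.00% the monthly rate is 0.0066667, so the payment is 111,400 × 0.0066667 / (1 − 1.0066667^−180) = $1,064.60.
Plan B: at 6.75% the monthly rate is 0.0056250, so the payment is 111,400 × 0.0056250 / (1 − 1.0056250^−180) = $985.79.
Monthly savings = $1,064.60 − $985.79 = $78.81.
Break-even = $1,000.00 / $78.81 = 12.69 → 13 months.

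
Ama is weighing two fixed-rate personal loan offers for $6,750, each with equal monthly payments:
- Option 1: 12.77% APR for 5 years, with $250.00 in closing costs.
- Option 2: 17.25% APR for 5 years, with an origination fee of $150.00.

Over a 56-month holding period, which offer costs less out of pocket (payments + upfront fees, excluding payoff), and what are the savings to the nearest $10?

Option 1 by $790

Option 1: monthly rate = 12.77%/12 = 0.0106417; payment = 6,750 × 0.0106417 / (1 − (1+0.0106417)^−60) = $152.79.
Option 2: at 17.25% the monthly rate is 0.0143750, so the payment is 6,750 × 0.0143750 / (1 − 1.0143750^−60) = $168.66.
Over 56 months: Option 1 costs 56 × $152.79 + $250.00 = $8,806.24; Option 2 costs 56 × $168.66 + $150.00 = $9,594.96.
Option 1 is cheaper by $9,594.96 − $8,806.24 = $788.72.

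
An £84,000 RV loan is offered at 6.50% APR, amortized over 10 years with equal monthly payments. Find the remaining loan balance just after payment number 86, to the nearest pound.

£29,545

With monthly rate i = 6.5%/12 = 0.0054167, the balance after k of n payments is P · [(1+i)^n − (1+i)^k] / [(1+i)^n − 1].
(1+0.0054167)^120 = 1.91218375 and (1+0.0054167)^86 = 1.59133970, so the balance is 84,000 × (1.91218375 − 1.59133970) / (1.91218375 − 1) = £29,545.47.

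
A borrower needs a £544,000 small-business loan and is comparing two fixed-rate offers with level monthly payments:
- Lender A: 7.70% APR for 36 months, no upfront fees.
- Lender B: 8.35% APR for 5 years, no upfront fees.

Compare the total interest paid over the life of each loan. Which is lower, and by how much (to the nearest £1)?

Lender A: monthly rate = 7.7%/12 = 0.0064167; payment = 544,000 × 0.0064167 / (1 − (1+0.0064167)^−36) = £16,971.80.
Total interest on Lender A = 36 × £16,971.80 − £544,000 = £66,984.80.
Lender B: at 8.35% the monthly rate is 0.0069583, so the payment is 544,000 × 0.0069583 / (1 − 1.0069583^−60) = £11,121.71.
Total interest on Lender B = 60 × £11,121.71 − £544,000 = £123,302.60.
Lender A is lower by £56,317.80.

Lender A by £56,318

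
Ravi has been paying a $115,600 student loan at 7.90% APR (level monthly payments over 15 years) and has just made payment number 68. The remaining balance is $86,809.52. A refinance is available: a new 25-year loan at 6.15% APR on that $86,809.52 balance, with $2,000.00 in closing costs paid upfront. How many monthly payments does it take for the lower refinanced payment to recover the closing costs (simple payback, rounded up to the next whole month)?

4 months

Current payment = 115,600 × 7.9%/12 / (1 − (1+0.0065833)^−180) = $1,098.07.
Refinanced payment = 86,809.52 × 0.0051250 / (1 − (1+0.0051250)^−300) = $567.30.
Monthly savings = $1,098.07 − $567.30 = $530.77.
Break-even = $2,000.00 / $530.77 = 3.77 → 4 months.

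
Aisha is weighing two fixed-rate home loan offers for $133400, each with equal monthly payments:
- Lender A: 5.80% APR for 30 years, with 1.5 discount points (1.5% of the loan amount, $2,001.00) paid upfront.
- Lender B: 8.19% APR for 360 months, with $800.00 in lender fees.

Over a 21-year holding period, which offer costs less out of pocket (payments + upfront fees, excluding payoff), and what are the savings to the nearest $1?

Lender A by $52,687

Lender A: monthly rate = 5.8%/12 = 0.0048333; payment = 133,400 × 0.0048333 / (1 − (1+0.0048333)^−360) = $782.73.
Lender B: monthly rate = 8.19%/12 = 0.0068250; payment = 133,400 × 0.0068250 / (1 − (1+0.0068250)^−360) = $996.57.
Over 252 months: Lender A costs 252 × $782.73 + $2,001.00 = $199,248.96; Lender B costs 252 × $996.57 + $800.00 = $251,935.64.
Lender A is cheaper by $251,935.64 − $199,248.96 = $52,686.68.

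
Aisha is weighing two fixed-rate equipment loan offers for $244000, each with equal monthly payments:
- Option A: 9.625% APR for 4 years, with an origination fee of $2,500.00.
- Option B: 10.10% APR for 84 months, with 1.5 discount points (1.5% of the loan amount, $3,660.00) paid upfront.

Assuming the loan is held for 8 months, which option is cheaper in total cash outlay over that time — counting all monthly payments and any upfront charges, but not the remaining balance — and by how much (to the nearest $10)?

Option B by $15,490

Option A: monthly rate = 9.625%/12 = 0.0080208; payment = 244,000 × 0.0080208 / (1 − (1+0.0080208)^−48) = $6,144.62.
Option B: at 10.10% the monthly rate is 0.0084167, so the payment is 244,000 × 0.0084167 / (1 − 1.0084167^−84) = $4,063.31.
Over 8 months: Option A costs 8 × $6,144.62 + $2,500.00 = $51,656.96; Option B costs 8 × $4,063.31 + $3,660.00 = $36,166.48.
Option B is cheaper by $51,656.96 − $36,166.48 = $15,490.48.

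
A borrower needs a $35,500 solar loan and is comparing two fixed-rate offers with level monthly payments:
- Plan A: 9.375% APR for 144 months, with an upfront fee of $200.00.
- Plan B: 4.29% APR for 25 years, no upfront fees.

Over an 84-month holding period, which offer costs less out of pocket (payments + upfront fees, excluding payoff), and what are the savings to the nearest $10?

Plan A: monthly rate = 9.375%/12 = 0.0078125; payment = 35,500 × 0.0078125 / (1 − (1+0.0078125)^−144) = $411.53.
Plan B: monthly rate = 4.29%/12 = 0.0035750; payment = 35,500 × 0.0035750 / (1 − (1+0.0035750)^−300) = $193.11.
Over 84 months: Plan A costs 84 × $411.53 + $200.00 = $34,768.52; Plan B costs 84 × $193.11 = $16,221.24.
Plan B is cheaper by $34,768.52 − $16,221.24 = $18,547.28.

Plan B by $18,550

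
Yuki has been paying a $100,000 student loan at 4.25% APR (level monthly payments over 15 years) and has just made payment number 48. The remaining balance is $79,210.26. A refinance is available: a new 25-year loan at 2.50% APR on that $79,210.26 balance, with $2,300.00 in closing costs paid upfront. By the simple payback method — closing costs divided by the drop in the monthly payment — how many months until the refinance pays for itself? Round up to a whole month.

6 months

Current payment = 100,000 × 4.25%/12 / (1 − (1+0.0035417)^−180) = $752.28.
Refinanced payment = 79,210.26 × 0.0020833 / (1 − (1+0.0020833)^−300) = $355.35.
Monthly savings = $752.28 − $355.35 = $396.93.
Break-even = $2,300.00 / $396.93 = 5.79 → 6 months.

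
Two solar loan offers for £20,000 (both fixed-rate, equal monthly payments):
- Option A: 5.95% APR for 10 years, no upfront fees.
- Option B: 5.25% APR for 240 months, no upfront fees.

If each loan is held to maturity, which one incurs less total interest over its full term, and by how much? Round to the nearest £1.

Option A: monthly rate = 5.95%/12 = 0.0049583; payment = 20,000 × 0.0049583 / (1 − (1+0.0049583)^−120) = £221.54.
Total interest on Option A = 120 × £221.54 − £20,000 = £6,584.80.
Option B: at 5.25% the monthly rate is 0.0043750, so the payment is 20,000 × 0.0043750 / (1 − 1.0043750^−240) = £134.77.
Total interest on Option B = 240 × £134.77 − £20,000 = £12,344.80.
Option A is lower by £5,760.00.

Option A by £5,760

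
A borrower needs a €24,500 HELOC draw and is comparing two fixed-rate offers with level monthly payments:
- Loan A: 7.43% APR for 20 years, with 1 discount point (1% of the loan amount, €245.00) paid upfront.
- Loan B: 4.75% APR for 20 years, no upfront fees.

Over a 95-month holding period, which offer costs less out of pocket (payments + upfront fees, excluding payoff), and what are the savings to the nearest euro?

Loan A: monthly rate = 7.43%/12 = 0.0061917; payment = 24,500 × 0.0061917 / (1 − (1+0.0061917)^−240) = €196.32.
Loan B: at 4.75% the monthly rate is 0.0039583, so the payment is 24,500 × 0.0039583 / (1 − 1.0039583^−240) = €158.32.
Over 95 months: Loan A costs 95 × €196.32 + €245.00 = €18,895.40; Loan B costs 95 × €158.32 = €15,040.40.
Loan B is cheaper by €18,895.40 − €15,040.40 = €3,855.00.

Loan B by €3,855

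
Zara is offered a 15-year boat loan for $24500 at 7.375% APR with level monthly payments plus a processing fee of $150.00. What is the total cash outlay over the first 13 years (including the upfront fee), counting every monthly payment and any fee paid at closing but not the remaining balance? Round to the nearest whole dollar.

$35,309

Monthly rate = 7.375%/12 = 0.0061458; payment = 24,500 × 0.0061458 / (1 − (1+0.0061458)^−180) = $225.38.
Total outlay = 156 × $225.38 + $150.00 = $35,309.28.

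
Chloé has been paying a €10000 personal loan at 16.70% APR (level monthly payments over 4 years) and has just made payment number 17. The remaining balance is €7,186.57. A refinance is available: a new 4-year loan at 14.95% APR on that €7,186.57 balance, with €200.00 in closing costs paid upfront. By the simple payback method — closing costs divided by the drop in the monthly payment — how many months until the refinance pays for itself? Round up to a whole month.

Current payment = 10,000 × 16.7%/12 / (1 − (1+0.0139167)^−48) = €287.00.
Refinanced payment = 7,186.57 × 0.0124583 / (1 − (1+0.0124583)^−48) = €199.83.
Monthly savings = €287.00 − €199.83 = €87.17.
Break-even = €200.00 / €87.17 = 2.29 → 3 months.

3 months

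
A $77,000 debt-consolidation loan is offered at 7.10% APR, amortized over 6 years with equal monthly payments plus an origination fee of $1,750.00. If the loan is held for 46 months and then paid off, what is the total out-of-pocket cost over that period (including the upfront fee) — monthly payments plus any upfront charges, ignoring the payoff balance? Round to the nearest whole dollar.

Monthly rate = 7.1%/12 = 0.0059167; payment = 77,000 × 0.0059167 / (1 − (1+0.0059167)^−72) = $1,316.47.
Total outlay = 46 × $1,316.47 + $1,750.00 = $62,307.62.

$62,308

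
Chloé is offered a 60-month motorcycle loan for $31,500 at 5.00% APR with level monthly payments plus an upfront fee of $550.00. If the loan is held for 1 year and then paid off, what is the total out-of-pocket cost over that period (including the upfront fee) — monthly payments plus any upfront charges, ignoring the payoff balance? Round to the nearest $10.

Monthly rate = 5%/12 = 0.0041667; payment = 31,500 × 0.0041667 / (1 − (1+0.0041667)^−60) = $594.44.
Total outlay = 12 × $594.44 + $550.00 = $7,683.28.

$7,680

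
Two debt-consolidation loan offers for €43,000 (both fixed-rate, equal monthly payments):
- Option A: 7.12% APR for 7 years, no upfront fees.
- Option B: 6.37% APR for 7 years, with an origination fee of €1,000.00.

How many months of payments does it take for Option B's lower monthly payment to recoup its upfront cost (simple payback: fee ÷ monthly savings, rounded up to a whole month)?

64 months

Option A: monthly rate = 7.12%/12 = 0.0059333; payment = 43,000 × 0.0059333 / (1 − (1+0.0059333)^−84) = €651.51.
Option B: at 6.37% the monthly rate is 0.0053083, so the payment is 43,000 × 0.0053083 / (1 − 1.0053083^−84) = €635.82.
Monthly savings = €651.51 − €635.82 = €15.69.
Break-even = €1,000.00 / €15.69 = 63.73 → 64 months.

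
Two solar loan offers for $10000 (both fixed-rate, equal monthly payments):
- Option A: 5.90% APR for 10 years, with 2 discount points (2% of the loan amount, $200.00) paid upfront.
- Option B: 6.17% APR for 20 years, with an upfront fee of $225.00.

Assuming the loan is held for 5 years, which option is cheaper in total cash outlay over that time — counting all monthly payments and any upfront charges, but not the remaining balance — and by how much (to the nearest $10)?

Option A: monthly rate = 5.9%/12 = 0.0049167; payment = 10,000 × 0.0049167 / (1 − (1+0.0049167)^−120) = $110.52.
Option B: monthly rate = 6.17%/12 = 0.0051417; payment = 10,000 × 0.0051417 / (1 − (1+0.0051417)^−240) = $72.63.
Over 60 months: Option A costs 60 × $110.52 + $200.00 = $6,831.20; Option B costs 60 × $72.63 + $225.00 = $4,582.80.
Option B is cheaper by $6,831.20 − $4,582.80 = $2,248.40.

Option B by $2,250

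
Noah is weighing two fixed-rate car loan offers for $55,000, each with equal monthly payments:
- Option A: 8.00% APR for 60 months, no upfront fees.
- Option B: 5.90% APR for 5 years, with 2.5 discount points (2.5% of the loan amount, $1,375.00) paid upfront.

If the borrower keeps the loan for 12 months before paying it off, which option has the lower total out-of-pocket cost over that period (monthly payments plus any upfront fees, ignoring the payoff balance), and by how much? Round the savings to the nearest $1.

Option A by $722

Option A: at 8.00% the monthly rate is 0.0066667, so the payment is 55,000 × 0.0066667 / (1 − 1.0066667^−60) = $1,115.20.
Option B: monthly rate = 5.9%/12 = 0.0049167; payment = 55,000 × 0.0049167 / (1 − (1+0.0049167)^−60) = $1,060.75.
Over 12 months: Option A costs 12 × $1,115.20 = $13,382.40; Option B costs 12 × $1,060.75 + $1,375.00 = $14,104.00.
Option A is cheaper by $14,104.00 − $13,382.40 = $721.60.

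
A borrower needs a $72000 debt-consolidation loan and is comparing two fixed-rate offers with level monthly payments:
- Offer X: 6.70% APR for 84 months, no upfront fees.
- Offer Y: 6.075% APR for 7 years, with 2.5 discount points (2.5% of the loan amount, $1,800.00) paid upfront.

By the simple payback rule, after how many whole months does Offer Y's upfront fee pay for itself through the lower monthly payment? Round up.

Offer X: at 6.70% the monthly rate is 0.0055833, so the payment is 72,000 × 0.0055833 / (1 − 1.0055833^−84) = $1,076.14.
Offer Y: at 6.075% the monthly rate is 0.0050625, so the payment is 72,000 × 0.0050625 / (1 − 1.0050625^−84) = $1,054.41.
Monthly savings = $1,076.14 − $1,054.41 = $21.73.
Break-even = $1,800.00 / $21.73 = 82.83 → 83 months.

83 months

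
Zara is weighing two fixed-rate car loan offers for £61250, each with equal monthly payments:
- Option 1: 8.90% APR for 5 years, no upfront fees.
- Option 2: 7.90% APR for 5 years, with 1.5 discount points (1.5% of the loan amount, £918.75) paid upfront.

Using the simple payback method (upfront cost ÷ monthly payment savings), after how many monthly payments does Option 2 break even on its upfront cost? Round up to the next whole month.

Option 1: at 8.90% the monthly rate is 0.0074167, so the payment is 61,250 × 0.0074167 / (1 − 1.0074167^−60) = £1,268.48.
Option 2: monthly rate = 7.9%/12 = 0.0065833; payment = 61,250 × 0.0065833 / (1 − (1+0.0065833)^−60) = £1,239.00.
Monthly savings = £1,268.48 − £1,239.00 = £29.48.
Break-even = £918.75 / £29.48 = 31.17 → 32 months.

32 months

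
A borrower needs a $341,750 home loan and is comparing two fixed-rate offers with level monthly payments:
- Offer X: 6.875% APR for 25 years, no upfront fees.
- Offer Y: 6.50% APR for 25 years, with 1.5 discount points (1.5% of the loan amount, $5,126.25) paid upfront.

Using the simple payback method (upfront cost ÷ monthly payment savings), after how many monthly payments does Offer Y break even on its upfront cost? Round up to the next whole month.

64 months

Offer X: monthly rate = 6.875%/12 = 0.0057292; payment = 341,750 × 0.0057292 / (1 − (1+0.0057292)^−300) = $2,388.23.
Offer Y: monthly rate = 6.5%/12 = 0.0054167; payment = 341,750 × 0.0054167 / (1 − (1+0.0054167)^−300) = $2,307.52.
Monthly savings = $2,388.23 − $2,307.52 = $80.71.
Break-even = $5,126.25 / $80.71 = 63.51 → 64 months.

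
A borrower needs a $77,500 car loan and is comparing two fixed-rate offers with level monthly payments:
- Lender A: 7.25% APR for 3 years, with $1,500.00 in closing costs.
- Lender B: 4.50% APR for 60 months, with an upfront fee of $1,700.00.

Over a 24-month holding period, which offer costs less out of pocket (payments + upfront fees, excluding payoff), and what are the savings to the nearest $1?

Lender B by $22,768

Lender A: monthly rate = 7.25%/12 = 0.0060417; payment = 77,500 × 0.0060417 / (1 − (1+0.0060417)^−36) = $2,401.84.
Lender B: at 4.50% the monthly rate is 0.0037500, so the payment is 77,500 × 0.0037500 / (1 − 1.0037500^−60) = $1,444.83.
Over 24 months: Lender A costs 24 × $2,401.84 + $1,500.00 = $59,144.16; Lender B costs 24 × $1,444.83 + $1,700.00 = $36,375.92.
Lender B is cheaper by $59,144.16 − $36,375.92 = $22,768.24.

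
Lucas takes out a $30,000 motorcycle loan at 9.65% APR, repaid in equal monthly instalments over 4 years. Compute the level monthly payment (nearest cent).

$755.84

At 9.65% the monthly rate is 0.0080417, so the payment is 30,000 × 0.0080417 / (1 − 1.0080417^−48) = $755.84.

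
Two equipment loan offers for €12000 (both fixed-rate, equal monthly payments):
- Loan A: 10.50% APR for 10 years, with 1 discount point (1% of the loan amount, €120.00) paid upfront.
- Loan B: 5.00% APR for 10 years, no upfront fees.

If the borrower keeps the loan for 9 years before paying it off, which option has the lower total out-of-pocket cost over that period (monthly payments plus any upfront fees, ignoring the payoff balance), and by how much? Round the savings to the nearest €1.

Loan A: at 10.50% the monthly rate is 0.0087500, so the payment is 12,000 × 0.0087500 / (1 − 1.0087500^−120) = €161.92.
Loan B: at 5.00% the monthly rate is 0.0041667, so the payment is 12,000 × 0.0041667 / (1 − 1.0041667^−120) = €127.28.
Over 108 months: Loan A costs 108 × €161.92 + €120.00 = €17,607.36; Loan B costs 108 × €127.28 = €13,746.24.
Loan B is cheaper by €17,607.36 − €13,746.24 = €3,861.12.

Loan B by €3,861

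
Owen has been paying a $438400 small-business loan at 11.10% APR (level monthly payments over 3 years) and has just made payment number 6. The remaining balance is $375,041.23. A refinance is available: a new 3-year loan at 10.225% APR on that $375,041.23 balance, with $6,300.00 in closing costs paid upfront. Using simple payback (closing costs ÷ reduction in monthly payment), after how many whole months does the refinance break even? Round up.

3 months

Current payment = 438,400 × 11.1%/12 / (1 − (1+0.0092500)^−36) = $14,373.42.
Refinanced payment = 375,041.23 × 0.0085208 / (1 − (1+0.0085208)^−36) = $12,141.18.
Monthly savings = $14,373.42 − $12,141.18 = $2,232.24.
Break-even = $6,300.00 / $2,232.24 = 2.82 → 3 months.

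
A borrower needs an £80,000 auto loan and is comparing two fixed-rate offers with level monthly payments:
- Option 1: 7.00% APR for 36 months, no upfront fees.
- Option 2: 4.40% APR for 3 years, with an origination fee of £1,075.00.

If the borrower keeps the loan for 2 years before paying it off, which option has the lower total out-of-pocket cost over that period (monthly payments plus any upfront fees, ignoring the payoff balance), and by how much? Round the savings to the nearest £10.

Option 1: monthly rate = 7%/12 = 0.0058333; payment = 80,000 × 0.0058333 / (1 − (1+0.0058333)^−36) = £2,470.17.
Option 2: monthly rate = 4.4%/12 = 0.0036667; payment = 80,000 × 0.0036667 / (1 − (1+0.0036667)^−36) = £2,376.18.
Over 24 months: Option 1 costs 24 × £2,470.17 = £59,284.08; Option 2 costs 24 × £2,376.18 + £1,075.00 = £58,103.32.
Option 2 is cheaper by £59,284.08 − £58,103.32 = £1,180.76.

Option 2 by £1,180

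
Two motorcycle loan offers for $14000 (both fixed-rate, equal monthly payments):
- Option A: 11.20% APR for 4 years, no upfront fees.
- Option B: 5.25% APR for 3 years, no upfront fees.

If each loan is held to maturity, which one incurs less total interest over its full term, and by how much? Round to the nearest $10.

Option A: monthly rate = 11.2%/12 = 0.0093333; payment = 14,000 × 0.0093333 / (1 − (1+0.0093333)^−48) = $363.20.
Total interest on Option A = 48 × $363.20 − $14,000 = $3,433.60.
Option B: monthly rate = 5.25%/12 = 0.0043750; payment = 14,000 × 0.0043750 / (1 − (1+0.0043750)^−36) = $421.17.
Total interest on Option B = 36 × $421.17 − $14,000 = $1,162.12.
Option B is lower by $2,271.48.

Option B by $2,270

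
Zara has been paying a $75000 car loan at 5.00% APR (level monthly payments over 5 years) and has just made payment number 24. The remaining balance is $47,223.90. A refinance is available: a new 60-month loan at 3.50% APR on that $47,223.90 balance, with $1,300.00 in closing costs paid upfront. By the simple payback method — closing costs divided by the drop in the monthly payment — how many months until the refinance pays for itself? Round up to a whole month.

Current payment = 75,000 × 5%/12 / (1 − (1+0.0041667)^−60) = $1,415.34.
Refinanced payment = 47,223.90 × 0.0029167 / (1 − (1+0.0029167)^−60) = $859.09.
Monthly savings = $1,415.34 − $859.09 = $556.25.
Break-even = $1,300.00 / $556.25 = 2.34 → 3 months.

3 months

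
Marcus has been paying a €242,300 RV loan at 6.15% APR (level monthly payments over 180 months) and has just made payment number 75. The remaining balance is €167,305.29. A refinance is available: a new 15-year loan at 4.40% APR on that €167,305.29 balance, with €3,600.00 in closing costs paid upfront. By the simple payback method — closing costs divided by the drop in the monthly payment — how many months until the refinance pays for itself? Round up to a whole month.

Current payment = 242,300 × 6.15%/12 / (1 − (1+0.0051250)^−180) = €2,064.35.
Refinanced payment = 167,305.29 × 0.0036667 / (1 − (1+0.0036667)^−180) = €1,271.34.
Monthly savings = €2,064.35 − €1,271.34 = €793.01.
Break-even = €3,600.00 / €793.01 = 4.54 → 5 months.

5 months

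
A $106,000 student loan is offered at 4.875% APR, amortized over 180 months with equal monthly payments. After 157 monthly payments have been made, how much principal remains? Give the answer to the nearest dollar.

With monthly rate i = 4.875%/12 = 0.0040625, the balance after k of n payments is P · [(1+i)^n − (1+i)^k] / [(1+i)^n − 1].
(1+0.0040625)^180 = 2.07460061 and (1+0.0040625)^157 = 1.88989343, so the balance is 106,000 × (2.07460061 − 1.88989343) / (2.07460061 − 1) = $18,219.76.

$18,220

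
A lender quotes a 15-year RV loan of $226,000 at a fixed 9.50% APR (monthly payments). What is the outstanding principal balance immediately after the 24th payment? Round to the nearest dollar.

$210,979

With monthly rate i = 9.5%/12 = 0.0079167, the balance after k of n payments is P · [(1+i)^n − (1+i)^k] / [(1+i)^n − 1].
(1+0.0079167)^180 = 4.13459330 and (1+0.0079167)^24 = 1.20834525, so the balance is 226,000 × (4.13459330 − 1.20834525) / (4.13459330 − 1) = $210,978.59.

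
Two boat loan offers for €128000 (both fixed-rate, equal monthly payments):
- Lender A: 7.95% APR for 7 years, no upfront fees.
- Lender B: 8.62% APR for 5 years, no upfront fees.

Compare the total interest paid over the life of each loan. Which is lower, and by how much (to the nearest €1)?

Lender B by €9,304

Lender A: monthly rate = 7.95%/12 = 0.0066250; payment = 128,000 × 0.0066250 / (1 − (1+0.0066250)^−84) = €1,991.85.
Total interest on Lender A = 84 × €1,991.85 − €128,000 = €39,315.40.
Lender B: monthly rate = 8.62%/12 = 0.0071833; payment = 128,000 × 0.0071833 / (1 − (1+0.0071833)^−60) = €2,633.53.
Total interest on Lender B = 60 × €2,633.53 − €128,000 = €30,011.80.
Lender B is lower by €9,303.60.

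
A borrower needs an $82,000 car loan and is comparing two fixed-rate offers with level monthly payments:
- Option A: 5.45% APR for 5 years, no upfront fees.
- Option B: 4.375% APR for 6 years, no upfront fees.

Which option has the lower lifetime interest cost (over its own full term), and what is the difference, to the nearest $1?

Option A: monthly rate = 5.45%/12 = 0.0045417; payment = 82,000 × 0.0045417 / (1 − (1+0.0045417)^−60) = $1,564.40.
Total interest on Option A = 60 × $1,564.40 − $82,000 = $11,864.00.
Option B: at 4.375% the monthly rate is 0.0036458, so the payment is 82,000 × 0.0036458 / (1 − 1.0036458^−72) = $1,296.96.
Total interest on Option B = 72 × $1,296.96 − $82,000 = $11,381.12.
Option B is lower by $482.88.

Option B by $483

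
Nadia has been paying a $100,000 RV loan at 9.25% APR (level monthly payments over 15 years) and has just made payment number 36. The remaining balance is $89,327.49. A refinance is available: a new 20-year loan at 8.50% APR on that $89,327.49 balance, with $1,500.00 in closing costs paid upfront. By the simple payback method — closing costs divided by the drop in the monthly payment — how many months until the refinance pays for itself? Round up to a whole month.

Current payment = 100,000 × 9.25%/12 / (1 − (1+0.0077083)^−180) = $1,029.19.
Refinanced payment = 89,327.49 × 0.0070833 / (1 − (1+0.0070833)^−240) = $775.20.
Monthly savings = $1,029.19 − $775.20 = $253.99.
Break-even = $1,500.00 / $253.99 = 5.91 → 6 months.

6 months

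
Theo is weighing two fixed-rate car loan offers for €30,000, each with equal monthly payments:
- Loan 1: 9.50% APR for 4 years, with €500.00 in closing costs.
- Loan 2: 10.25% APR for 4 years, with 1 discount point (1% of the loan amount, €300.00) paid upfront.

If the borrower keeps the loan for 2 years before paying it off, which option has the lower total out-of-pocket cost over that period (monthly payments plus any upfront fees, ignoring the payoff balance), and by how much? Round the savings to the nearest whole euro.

Loan 1: monthly rate = 9.5%/12 = 0.0079167; payment = 30,000 × 0.0079167 / (1 − (1+0.0079167)^−48) = €753.69.
Loan 2: monthly rate = 10.25%/12 = 0.0085417; payment = 30,000 × 0.0085417 / (1 − (1+0.0085417)^−48) = €764.48.
Over 24 months: Loan 1 costs 24 × €753.69 + €500.00 = €18,588.56; Loan 2 costs 24 × €764.48 + €300.00 = €18,647.52.
Loan 1 is cheaper by €18,647.52 − €18,588.56 = €58.96.

Loan 1 by €59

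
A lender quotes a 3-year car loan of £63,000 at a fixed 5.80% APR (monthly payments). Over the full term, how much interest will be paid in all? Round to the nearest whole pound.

£5,792

At 5.80% the monthly rate is 0.0048333, so the payment is 63,000 × 0.0048333 / (1 − 1.0048333^−36) = £1,910.88.
Total paid = 36 × £1,910.88 = £68,791.68; interest = £68,791.68 − £63,000 = £5,791.68.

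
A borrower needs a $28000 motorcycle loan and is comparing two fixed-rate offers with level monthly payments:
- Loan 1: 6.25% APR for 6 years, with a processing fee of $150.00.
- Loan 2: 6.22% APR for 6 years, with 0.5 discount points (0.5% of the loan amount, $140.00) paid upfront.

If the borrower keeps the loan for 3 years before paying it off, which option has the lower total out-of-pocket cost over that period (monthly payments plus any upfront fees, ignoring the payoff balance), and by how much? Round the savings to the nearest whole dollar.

Loan 1: at 6.25% the monthly rate is 0.0052083, so the payment is 28,000 × 0.0052083 / (1 − 1.0052083^−72) = $467.35.
Loan 2: at 6.22% the monthly rate is 0.0051833, so the payment is 28,000 × 0.0051833 / (1 − 1.0051833^−72) = $466.95.
Over 36 months: Loan 1 costs 36 × $467.35 + $150.00 = $16,974.60; Loan 2 costs 36 × $466.95 + $140.00 = $16,950.20.
Loan 2 is cheaper by $16,974.60 − $16,950.20 = $24.40.

Loan 2 by $24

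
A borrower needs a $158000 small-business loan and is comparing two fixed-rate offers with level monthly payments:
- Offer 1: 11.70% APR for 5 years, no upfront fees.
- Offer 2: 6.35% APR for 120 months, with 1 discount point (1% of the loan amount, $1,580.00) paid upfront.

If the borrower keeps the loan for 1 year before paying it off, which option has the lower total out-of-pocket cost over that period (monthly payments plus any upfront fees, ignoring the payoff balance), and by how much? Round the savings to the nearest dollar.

Offer 1: at 11.70% the monthly rate is 0.0097500, so the payment is 158,000 × 0.0097500 / (1 − 1.0097500^−60) = $3,490.72.
Offer 2: at 6.35% the monthly rate is 0.0052917, so the payment is 158,000 × 0.0052917 / (1 − 1.0052917^−120) = $1,782.02.
Over 12 months: Offer 1 costs 12 × $3,490.72 = $41,888.64; Offer 2 costs 12 × $1,782.02 + $1,580.00 = $22,964.24.
Offer 2 is cheaper by $41,888.64 − $22,964.24 = $18,924.40.

Offer 2 by $18,924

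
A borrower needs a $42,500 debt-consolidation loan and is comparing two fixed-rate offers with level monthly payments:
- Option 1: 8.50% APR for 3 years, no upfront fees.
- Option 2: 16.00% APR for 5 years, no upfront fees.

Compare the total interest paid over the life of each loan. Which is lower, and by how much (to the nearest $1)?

Option 1: monthly rate = 8.5%/12 = 0.0070833; payment = 42,500 × 0.0070833 / (1 − (1+0.0070833)^−36) = $1,341.62.
Total interest on Option 1 = 36 × $1,341.62 − $42,500 = $5,798.32.
Option 2: monthly rate = 16%/12 = 0.0133333; payment = 42,500 × 0.0133333 / (1 − (1+0.0133333)^−60) = $1,033.52.
Total interest on Option 2 = 60 × $1,033.52 − $42,500 = $19,511.20.
Option 1 is lower by $13,712.88.

Option 1 by $13,713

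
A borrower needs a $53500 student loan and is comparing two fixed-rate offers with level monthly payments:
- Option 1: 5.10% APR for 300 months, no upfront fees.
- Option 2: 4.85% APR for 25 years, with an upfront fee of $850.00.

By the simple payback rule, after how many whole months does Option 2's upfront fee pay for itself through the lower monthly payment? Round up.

Option 1: at 5.10% the monthly rate is 0.0042500, so the payment is 53,500 × 0.0042500 / (1 − 1.0042500^−300) = $315.88.
Option 2: monthly rate = 4.85%/12 = 0.0040417; payment = 53,500 × 0.0040417 / (1 − (1+0.0040417)^−300) = $308.10.
Monthly savings = $315.88 − $308.10 = $7.78.
Break-even = $850.00 / $7.78 = 109.25 → 110 months.

110 months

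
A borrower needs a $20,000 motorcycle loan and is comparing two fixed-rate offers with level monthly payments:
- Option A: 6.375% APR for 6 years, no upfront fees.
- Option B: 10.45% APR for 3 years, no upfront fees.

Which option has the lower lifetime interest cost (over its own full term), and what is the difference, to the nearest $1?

Option A: monthly rate = 6.375%/12 = 0.0053125; payment = 20,000 × 0.0053125 / (1 − (1+0.0053125)^−72) = $335.01.
Total interest on Option A = 72 × $335.01 − $20,000 = $4,120.72.
Option B: monthly rate = 10.45%/12 = 0.0087083; payment = 20,000 × 0.0087083 / (1 − (1+0.0087083)^−36) = $649.58.
Total interest on Option B = 36 × $649.58 − $20,000 = $3,384.88.
Option B is lower by $735.84.

Option B by $736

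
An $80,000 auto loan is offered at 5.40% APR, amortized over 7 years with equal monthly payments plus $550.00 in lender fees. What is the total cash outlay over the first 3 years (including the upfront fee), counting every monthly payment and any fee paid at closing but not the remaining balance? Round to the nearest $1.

Monthly rate = 5.4%/12 = 0.0045000; payment = 80,000 × 0.0045000 / (1 − (1+0.0045000)^−84) = $1,145.81.
Total outlay = 36 × $1,145.81 + $550.00 = $41,799.16.

$41,799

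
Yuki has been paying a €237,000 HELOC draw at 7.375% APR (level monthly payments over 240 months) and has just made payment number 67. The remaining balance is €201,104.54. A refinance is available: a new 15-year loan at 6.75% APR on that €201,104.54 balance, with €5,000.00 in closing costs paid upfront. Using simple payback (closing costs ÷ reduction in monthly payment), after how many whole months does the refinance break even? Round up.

45 months

Current payment = 237,000 × 7.375%/12 / (1 − (1+0.0061458)^−240) = €1,891.18.
Refinanced payment = 201,104.54 × 0.0056250 / (1 − (1+0.0056250)^−180) = €1,779.59.
Monthly savings = €1,891.18 − €1,779.59 = €111.59.
Break-even = €5,000.00 / €111.59 = 44.81 → 45 months.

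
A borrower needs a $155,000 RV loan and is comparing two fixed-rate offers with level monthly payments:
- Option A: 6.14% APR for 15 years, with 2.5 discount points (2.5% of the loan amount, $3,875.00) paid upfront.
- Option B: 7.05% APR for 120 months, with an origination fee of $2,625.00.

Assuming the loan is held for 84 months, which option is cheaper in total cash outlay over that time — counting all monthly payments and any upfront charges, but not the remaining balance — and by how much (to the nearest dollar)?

Option A by $39,402

Option A: at 6.14% the monthly rate is 0.0051167, so the payment is 155,000 × 0.0051167 / (1 − 1.0051167^−180) = $1,319.73.
Option B: monthly rate = 7.05%/12 = 0.0058750; payment = 155,000 × 0.0058750 / (1 − (1+0.0058750)^−120) = $1,803.68.
Over 84 months: Option A costs 84 × $1,319.73 + $3,875.00 = $114,732.32; Option B costs 84 × $1,803.68 + $2,625.00 = $154,134.12.
Option A is cheaper by $154,134.12 − $114,732.32 = $39,401.80.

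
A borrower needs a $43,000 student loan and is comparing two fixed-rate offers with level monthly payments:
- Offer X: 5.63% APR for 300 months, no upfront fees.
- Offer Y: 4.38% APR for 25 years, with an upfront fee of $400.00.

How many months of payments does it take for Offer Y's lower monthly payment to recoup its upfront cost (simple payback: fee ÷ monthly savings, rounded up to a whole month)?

13 months

Offer X: at 5.63% the monthly rate is 0.0046917, so the payment is 43,000 × 0.0046917 / (1 − 1.0046917^−300) = $267.41.
Offer Y: monthly rate = 4.38%/12 = 0.0036500; payment = 43,000 × 0.0036500 / (1 − (1+0.0036500)^−300) = $236.09.
Monthly savings = $267.41 − $236.09 = $31.32.
Break-even = $400.00 / $31.32 = 12.77 → 13 months.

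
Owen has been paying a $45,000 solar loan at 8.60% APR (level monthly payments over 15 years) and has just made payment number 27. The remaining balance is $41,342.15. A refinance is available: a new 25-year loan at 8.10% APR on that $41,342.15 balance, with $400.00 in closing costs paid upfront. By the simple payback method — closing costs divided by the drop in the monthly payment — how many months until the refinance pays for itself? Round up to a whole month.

Current payment = 45,000 × 8.6%/12 / (1 − (1+0.0071667)^−180) = $445.77.
Refinanced payment = 41,342.15 × 0.0067500 / (1 − (1+0.0067500)^−300) = $321.83.
Monthly savings = $445.77 − $321.83 = $123.94.
Break-even = $400.00 / $123.94 = 3.23 → 4 months.

4 months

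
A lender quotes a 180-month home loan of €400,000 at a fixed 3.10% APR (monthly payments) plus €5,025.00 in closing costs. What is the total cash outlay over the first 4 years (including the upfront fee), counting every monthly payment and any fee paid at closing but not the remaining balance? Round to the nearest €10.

€138,540

Monthly rate = 3.1%/12 = 0.0025833; payment = 400,000 × 0.0025833 / (1 − (1+0.0025833)^−180) = €2,781.61.
Total outlay = 48 × €2,781.61 + €5,025.00 = €138,542.28.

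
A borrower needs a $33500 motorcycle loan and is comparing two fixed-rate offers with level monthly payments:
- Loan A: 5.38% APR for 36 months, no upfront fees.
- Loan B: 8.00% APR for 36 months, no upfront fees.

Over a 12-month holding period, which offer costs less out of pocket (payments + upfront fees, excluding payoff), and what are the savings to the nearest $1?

Loan A by $480

Loan A: monthly rate = 5.38%/12 = 0.0044833; payment = 33,500 × 0.0044833 / (1 − (1+0.0044833)^−36) = $1,009.75.
Loan B: at 8.00% the monthly rate is 0.0066667, so the payment is 33,500 × 0.0066667 / (1 − 1.0066667^−36) = $1,049.77.
Over 12 months: Loan A costs 12 × $1,009.75 = $12,117.00; Loan B costs 12 × $1,049.77 = $12,597.24.
Loan A is cheaper by $12,597.24 − $12,117.00 = $480.24.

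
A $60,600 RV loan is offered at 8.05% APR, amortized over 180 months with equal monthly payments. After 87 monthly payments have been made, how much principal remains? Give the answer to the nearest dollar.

$40,093

With monthly rate i = 8.05%/12 = 0.0067083, the balance after k of n payments is P · [(1+i)^n − (1+i)^k] / [(1+i)^n − 1].
(1+0.0067083)^180 = 3.33165063 and (1+0.0067083)^87 = 1.78903458, so the balance is 60,600 × (3.33165063 − 1.78903458) / (3.33165063 − 1) = $40,092.86.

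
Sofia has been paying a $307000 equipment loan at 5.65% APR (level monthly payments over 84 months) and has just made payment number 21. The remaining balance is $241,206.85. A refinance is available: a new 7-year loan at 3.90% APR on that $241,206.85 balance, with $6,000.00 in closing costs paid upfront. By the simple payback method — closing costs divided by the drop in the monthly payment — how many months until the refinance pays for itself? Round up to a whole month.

6 months

Current payment = 307,000 × 5.65%/12 / (1 − (1+0.0047083)^−84) = $4,433.49.
Refinanced payment = 241,206.85 × 0.0032500 / (1 − (1+0.0032500)^−84) = $3,285.92.
Monthly savings = $4,433.49 − $3,285.92 = $1,147.57.
Break-even = $6,000.00 / $1,147.57 = 5.23 → 6 months.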